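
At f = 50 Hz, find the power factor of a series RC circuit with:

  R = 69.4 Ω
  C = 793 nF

Step 1 — Angular frequency: ω = 2π·f = 2π·50 = 314.2 rad/s.
Step 2 — Component impedances:
  R: Z = R = 69.4 Ω
  C: Z = 1/(jωC) = -j/(ω·C) = 0 - j4014 Ω
Step 3 — Series combination: Z_total = R + C = 69.4 - j4014 Ω = 4015∠-89.0° Ω.
Step 4 — Power factor: PF = cos(φ) = Re(Z)/|Z| = 69.4/4015 = 0.01729.
Step 5 — Type: Im(Z) = -4014 ⇒ leading (phase φ = -89.0°).

PF = 0.01729 (leading, φ = -89.0°)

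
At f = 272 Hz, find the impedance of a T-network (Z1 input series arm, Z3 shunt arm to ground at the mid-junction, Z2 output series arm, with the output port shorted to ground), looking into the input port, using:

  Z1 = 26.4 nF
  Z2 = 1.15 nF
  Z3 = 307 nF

Step 1 — Angular frequency: ω = 2π·f = 2π·272 = 1709 rad/s.
Step 2 — Component impedances:
  Z1: Z = 1/(jωC) = -j/(ω·C) = 0 - j2.216e+04 Ω
  Z2: Z = 1/(jωC) = -j/(ω·C) = 0 - j5.088e+05 Ω
  Z3: Z = 1/(jωC) = -j/(ω·C) = 0 - j1906 Ω
Step 3 — With the output port shorted to ground, the output series arm Z2 runs from the junction to ground; the shunt arm Z3 also runs from the junction to ground. They appear in parallel: Z3 || Z2 = 0 - j1899 Ω.
Step 4 — Series with input arm Z1: Z_in = Z1 + (Z3 || Z2) = 0 - j2.406e+04 Ω = 2.406e+04∠-90.0° Ω.

Z = 0 - j2.406e+04 Ω = 2.406e+04∠-90.0° Ω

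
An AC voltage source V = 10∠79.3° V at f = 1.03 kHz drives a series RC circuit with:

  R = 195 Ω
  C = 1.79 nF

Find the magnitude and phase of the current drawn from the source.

Step 1 — Angular frequency: ω = 2π·f = 2π·1030 = 6472 rad/s.
Step 2 — Component impedances:
  R: Z = R = 195 Ω
  C: Z = 1/(jωC) = -j/(ω·C) = 0 - j8.632e+04 Ω
Step 3 — Series combination: Z_total = R + C = 195 - j8.632e+04 Ω = 8.632e+04∠-89.9° Ω.
Step 4 — Source phasor: V = 10∠79.3° V = 1.857 + j9.826 V.
Step 5 — Ohm's law: I = V / Z_total = (1.857 + j9.826) / (195 - j8.632e+04) = -0.0001138 + j2.177e-05 A.
Step 6 — Convert to polar: |I| = 0.0001158 A, ∠I = 169.2°.

I = 0.0001158∠169.2° A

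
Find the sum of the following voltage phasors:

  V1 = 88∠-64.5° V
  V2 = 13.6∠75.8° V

Step 1 — Convert each phasor to rectangular form:
  V1 = 88·(cos(-64.5°) + j·sin(-64.5°)) = 37.88 - j79.43 V
  V2 = 13.6·(cos(75.8°) + j·sin(75.8°)) = 3.336 + j13.18 V
Step 2 — Sum components: V_total = 41.22 - j66.24 V.
Step 3 — Convert to polar: |V_total| = 78.02 V, ∠V_total = -58.1°.

V_total = 78.02∠-58.1° V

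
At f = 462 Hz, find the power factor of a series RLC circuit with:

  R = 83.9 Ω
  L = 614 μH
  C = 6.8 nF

Step 1 — Angular frequency: ω = 2π·f = 2π·462 = 2903 rad/s.
Step 2 — Component impedances:
  R: Z = R = 83.9 Ω
  L: Z = jωL = j·2903·0.000614 = 0 + j1.782 Ω
  C: Z = 1/(jωC) = -j/(ω·C) = 0 - j5.066e+04 Ω
Step 3 — Series combination: Z_total = R + L + C = 83.9 - j5.066e+04 Ω = 5.066e+04∠-89.9° Ω.
Step 4 — Power factor: PF = cos(φ) = Re(Z)/|Z| = 83.9/5.066e+04 = 0.001656.
Step 5 — Type: Im(Z) = -5.066e+04 ⇒ leading (phase φ = -89.9°).

PF = 0.001656 (leading, φ = -89.9°)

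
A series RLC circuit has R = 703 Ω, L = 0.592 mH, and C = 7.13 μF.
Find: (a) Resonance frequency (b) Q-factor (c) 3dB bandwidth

Step 1 — Resonance: ω₀ = 1/√(LC) = 1/√(0.000592·7.13e-06) = 1.539e+04 rad/s.
Step 2 — f₀ = ω₀/(2π) = 2450 Hz.
Step 3 — Series Q: Q = ω₀L/R = 1.539e+04·0.000592/703 = 0.01296.
Step 4 — Bandwidth: Δω = ω₀/Q = 1.188e+06 rad/s; BW = Δω/(2π) = 1.89e+05 Hz.

(a) f₀ = 2450 Hz  (b) Q = 0.01296  (c) BW = 1.89e+05 Hz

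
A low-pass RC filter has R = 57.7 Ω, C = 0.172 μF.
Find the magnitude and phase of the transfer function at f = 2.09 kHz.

Step 1 — Angular frequency: ω = 2π·2090 = 1.313e+04 rad/s.
Step 2 — Transfer function: H(jω) = 1/(1 + jωRC).
Step 3 — Denominator: 1 + jωRC = 1 + j·1.313e+04·57.7·1.72e-07 = 1 + j0.1303.
Step 4 — H = 0.9833 - j0.1281.
Step 5 — Magnitude: |H| = 0.9916 (-0.1 dB); phase: φ = -7.4°.

|H| = 0.9916 (-0.1 dB), φ = -7.4°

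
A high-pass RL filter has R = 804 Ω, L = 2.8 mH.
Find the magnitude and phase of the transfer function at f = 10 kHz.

Step 1 — Angular frequency: ω = 2π·1e+04 = 6.283e+04 rad/s.
Step 2 — Transfer function: H(jω) = jωL/(R + jωL).
Step 3 — Numerator jωL = j·175.9; denominator R + jωL = 804 + j175.9.
Step 4 — H = 0.04569 + j0.2088.
Step 5 — Magnitude: |H| = 0.2138 (-13.4 dB); phase: φ = 77.7°.

|H| = 0.2138 (-13.4 dB), φ = 77.7°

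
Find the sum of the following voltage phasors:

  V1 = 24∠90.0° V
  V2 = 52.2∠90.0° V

Step 1 — Convert each phasor to rectangular form:
  V1 = 24·(cos(90.0°) + j·sin(90.0°)) = 0 + j24 V
  V2 = 52.2·(cos(90.0°) + j·sin(90.0°)) = 0 + j52.2 V
Step 2 — Sum components: V_total = 0 + j76.2 V.
Step 3 — Convert to polar: |V_total| = 76.2 V, ∠V_total = 90.0°.

V_total = 76.2∠90.0° V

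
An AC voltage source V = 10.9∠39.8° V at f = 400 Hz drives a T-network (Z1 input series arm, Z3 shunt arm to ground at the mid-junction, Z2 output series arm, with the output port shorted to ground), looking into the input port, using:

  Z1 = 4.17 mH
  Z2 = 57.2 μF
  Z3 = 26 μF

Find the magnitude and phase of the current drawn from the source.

Step 1 — Angular frequency: ω = 2π·f = 2π·400 = 2513 rad/s.
Step 2 — Component impedances:
  Z1: Z = jωL = j·2513·0.00417 = 0 + j10.48 Ω
  Z2: Z = 1/(jωC) = -j/(ω·C) = 0 - j6.956 Ω
  Z3: Z = 1/(jωC) = -j/(ω·C) = 0 - j15.3 Ω
Step 3 — With the output port shorted to ground, the output series arm Z2 runs from the junction to ground; the shunt arm Z3 also runs from the junction to ground. They appear in parallel: Z3 || Z2 = 0 - j4.782 Ω.
Step 4 — Series with input arm Z1: Z_in = Z1 + (Z3 || Z2) = 0 + j5.698 Ω = 5.698∠90.0° Ω.
Step 5 — Source phasor: V = 10.9∠39.8° V = 8.374 + j6.977 V.
Step 6 — Ohm's law: I = V / Z_total = (8.374 + j6.977) / (0 + j5.698) = 1.224 - j1.47 A.
Step 7 — Convert to polar: |I| = 1.913 A, ∠I = -50.2°.

I = 1.913∠-50.2° A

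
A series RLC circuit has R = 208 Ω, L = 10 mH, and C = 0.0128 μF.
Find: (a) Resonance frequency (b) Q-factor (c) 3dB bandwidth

Step 1 — Resonance condition Im(Z)=0 gives ω₀ = 1/√(LC).
Step 2 — ω₀ = 1/√(0.01·1.28e-08) = 8.839e+04 rad/s.
Step 3 — f₀ = ω₀/(2π) = 1.407e+04 Hz.
Step 4 — Series Q: Q = ω₀L/R = 8.839e+04·0.01/208 = 4.249.
Step 5 — 3dB bandwidth: Δω = ω₀/Q = 2.08e+04 rad/s; BW = Δω/(2π) = 3310 Hz.

(a) f₀ = 1.407e+04 Hz  (b) Q = 4.249  (c) BW = 3310 Hz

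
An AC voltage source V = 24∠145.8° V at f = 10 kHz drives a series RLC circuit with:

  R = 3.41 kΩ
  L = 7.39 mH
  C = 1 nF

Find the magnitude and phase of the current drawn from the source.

Step 1 — Angular frequency: ω = 2π·f = 2π·1e+04 = 6.283e+04 rad/s.
Step 2 — Component impedances:
  R: Z = R = 3410 Ω
  L: Z = jωL = j·6.283e+04·0.00739 = 0 + j464.3 Ω
  C: Z = 1/(jωC) = -j/(ω·C) = 0 - j1.592e+04 Ω
Step 3 — Series combination: Z_total = R + L + C = 3410 - j1.545e+04 Ω = 1.582e+04∠-77.6° Ω.
Step 4 — Source phasor: V = 24∠145.8° V = -19.85 + j13.49 V.
Step 5 — Ohm's law: I = V / Z_total = (-19.85 + j13.49) / (3410 - j1.545e+04) = -0.001103 - j0.001041 A.
Step 6 — Convert to polar: |I| = 0.001517 A, ∠I = -136.6°.

I = 0.001517∠-136.6° A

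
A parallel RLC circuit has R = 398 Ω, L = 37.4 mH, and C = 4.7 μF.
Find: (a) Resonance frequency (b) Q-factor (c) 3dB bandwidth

Step 1 — Resonance: ω₀ = 1/√(LC) = 1/√(0.0374·4.7e-06) = 2385 rad/s.
Step 2 — f₀ = ω₀/(2π) = 379.6 Hz.
Step 3 — Parallel Q: Q = R/(ω₀L) = 398/(2385·0.0374) = 4.462.
Step 4 — Bandwidth: Δω = ω₀/Q = 534.6 rad/s; BW = Δω/(2π) = 85.08 Hz.

(a) f₀ = 379.6 Hz  (b) Q = 4.462  (c) BW = 85.08 Hz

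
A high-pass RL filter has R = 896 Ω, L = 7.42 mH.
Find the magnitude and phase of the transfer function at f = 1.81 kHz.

Step 1 — Angular frequency: ω = 2π·1810 = 1.137e+04 rad/s.
Step 2 — Transfer function: H(jω) = jωL/(R + jωL).
Step 3 — Numerator jωL = j·84.38; denominator R + jωL = 896 + j84.38.
Step 4 — H = 0.008792 + j0.09335.
Step 5 — Magnitude: |H| = 0.09376 (-20.6 dB); phase: φ = 84.6°.

|H| = 0.09376 (-20.6 dB), φ = 84.6°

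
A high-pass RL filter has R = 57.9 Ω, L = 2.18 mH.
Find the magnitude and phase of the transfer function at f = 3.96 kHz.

Step 1 — Angular frequency: ω = 2π·3960 = 2.488e+04 rad/s.
Step 2 — Transfer function: H(jω) = jωL/(R + jωL).
Step 3 — Numerator jωL = j·54.24; denominator R + jωL = 57.9 + j54.24.
Step 4 — H = 0.4674 + j0.4989.
Step 5 — Magnitude: |H| = 0.6837 (-3.3 dB); phase: φ = 46.9°.

|H| = 0.6837 (-3.3 dB), φ = 46.9°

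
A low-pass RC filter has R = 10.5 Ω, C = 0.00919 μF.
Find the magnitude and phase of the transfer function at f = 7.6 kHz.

Step 1 — Angular frequency: ω = 2π·7600 = 4.775e+04 rad/s.
Step 2 — Transfer function: H(jω) = 1/(1 + jωRC).
Step 3 — Denominator: 1 + jωRC = 1 + j·4.775e+04·10.5·9.19e-09 = 1 + j0.004608.
Step 4 — H = 1 - j0.004608.
Step 5 — Magnitude: |H| = 1 (-0.0 dB); phase: φ = -0.3°.

|H| = 1 (-0.0 dB), φ = -0.3°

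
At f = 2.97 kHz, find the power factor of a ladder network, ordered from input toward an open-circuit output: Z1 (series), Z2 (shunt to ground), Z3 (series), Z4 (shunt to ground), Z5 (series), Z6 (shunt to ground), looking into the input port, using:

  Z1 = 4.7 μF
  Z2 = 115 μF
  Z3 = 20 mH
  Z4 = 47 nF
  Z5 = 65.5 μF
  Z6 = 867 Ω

Step 1 — Angular frequency: ω = 2π·f = 2π·2970 = 1.866e+04 rad/s.
Step 2 — Component impedances:
  Z1: Z = 1/(jωC) = -j/(ω·C) = 0 - j11.4 Ω
  Z2: Z = 1/(jωC) = -j/(ω·C) = 0 - j0.466 Ω
  Z3: Z = jωL = j·1.866e+04·0.02 = 0 + j373.2 Ω
  Z4: Z = 1/(jωC) = -j/(ω·C) = 0 - j1140 Ω
  Z5: Z = 1/(jωC) = -j/(ω·C) = 0 - j0.8181 Ω
  Z6: Z = R = 867 Ω
Step 3 — Ladder network (open output): work backward from the far end, alternating series and parallel combinations. Z_in = 0.000393 - j11.87 Ω = 11.87∠-90.0° Ω.
Step 4 — Power factor: PF = cos(φ) = Re(Z)/|Z| = 0.000393/11.87 = 3.311e-05.
Step 5 — Type: Im(Z) = -11.87 ⇒ leading (phase φ = -90.0°).

PF = 3.311e-05 (leading, φ = -90.0°)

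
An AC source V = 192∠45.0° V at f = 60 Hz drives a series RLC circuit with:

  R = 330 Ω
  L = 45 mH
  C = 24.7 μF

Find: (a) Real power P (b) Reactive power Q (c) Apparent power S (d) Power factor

Step 1 — Angular frequency: ω = 2π·f = 2π·60 = 377 rad/s.
Step 2 — Component impedances:
  R: Z = R = 330 Ω
  L: Z = jωL = j·377·0.045 = 0 + j16.96 Ω
  C: Z = 1/(jωC) = -j/(ω·C) = 0 - j107.4 Ω
Step 3 — Series combination: Z_total = R + L + C = 330 - j90.43 Ω = 342.2∠-15.3° Ω.
Step 4 — Source phasor: V = 192∠45.0° V = 135.8 + j135.8 V.
Step 5 — Current: I = V / Z = 0.2778 + j0.4875 A = 0.5611∠60.3° A.
Step 6 — Complex power: S = V·I* = 103.9 - j28.47 VA.
Step 7 — Real power: P = Re(S) = 103.9 W.
Step 8 — Reactive power: Q = Im(S) = -28.47 VAR.
Step 9 — Apparent power: |S| = 107.7 VA.
Step 10 — Power factor: PF = P/|S| = 0.9644 (leading).

(a) P = 103.9 W  (b) Q = -28.47 VAR  (c) S = 107.7 VA  (d) PF = 0.9644 (leading)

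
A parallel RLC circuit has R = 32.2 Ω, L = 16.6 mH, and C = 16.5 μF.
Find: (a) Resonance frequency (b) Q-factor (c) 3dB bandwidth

Step 1 — Resonance: ω₀ = 1/√(LC) = 1/√(0.0166·1.65e-05) = 1911 rad/s.
Step 2 — f₀ = ω₀/(2π) = 304.1 Hz.
Step 3 — Parallel Q: Q = R/(ω₀L) = 32.2/(1911·0.0166) = 1.015.
Step 4 — Bandwidth: Δω = ω₀/Q = 1882 rad/s; BW = Δω/(2π) = 299.6 Hz.

(a) f₀ = 304.1 Hz  (b) Q = 1.015  (c) BW = 299.6 Hz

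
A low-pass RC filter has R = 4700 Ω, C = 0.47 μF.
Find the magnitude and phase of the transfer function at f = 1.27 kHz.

Step 1 — Angular frequency: ω = 2π·1270 = 7980 rad/s.
Step 2 — Transfer function: H(jω) = 1/(1 + jωRC).
Step 3 — Denominator: 1 + jωRC = 1 + j·7980·4700·4.7e-07 = 1 + j17.63.
Step 4 — H = 0.003208 - j0.05655.
Step 5 — Magnitude: |H| = 0.05664 (-24.9 dB); phase: φ = -86.8°.

|H| = 0.05664 (-24.9 dB), φ = -86.8°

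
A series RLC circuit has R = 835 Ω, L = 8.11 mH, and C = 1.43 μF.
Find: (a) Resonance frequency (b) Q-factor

Step 1 — Resonance condition Im(Z)=0 gives ω₀ = 1/√(LC).
Step 2 — ω₀ = 1/√(0.00811·1.43e-06) = 9286 rad/s.
Step 3 — f₀ = ω₀/(2π) = 1478 Hz.
Step 4 — Series Q: Q = ω₀L/R = 9286·0.00811/835 = 0.09019.

(a) f₀ = 1478 Hz  (b) Q = 0.09019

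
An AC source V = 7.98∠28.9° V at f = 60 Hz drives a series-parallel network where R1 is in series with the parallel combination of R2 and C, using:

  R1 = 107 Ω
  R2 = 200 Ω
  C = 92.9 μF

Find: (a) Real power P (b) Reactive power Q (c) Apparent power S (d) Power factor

Step 1 — Angular frequency: ω = 2π·f = 2π·60 = 377 rad/s.
Step 2 — Component impedances:
  R1: Z = R = 107 Ω
  R2: Z = R = 200 Ω
  C: Z = 1/(jωC) = -j/(ω·C) = 0 - j28.55 Ω
Step 3 — Parallel branch: R2 || C = 1/(1/R2 + 1/C) = 3.995 - j27.98 Ω.
Step 4 — Series with R1: Z_total = R1 + (R2 || C) = 111 - j27.98 Ω = 114.5∠-14.1° Ω.
Step 5 — Source phasor: V = 7.98∠28.9° V = 6.986 + j3.857 V.
Step 6 — Current: I = V / Z = 0.05094 + j0.04759 A = 0.06971∠43.0° A.
Step 7 — Complex power: S = V·I* = 0.5394 - j0.136 VA.
Step 8 — Real power: P = Re(S) = 0.5394 W.
Step 9 — Reactive power: Q = Im(S) = -0.136 VAR.
Step 10 — Apparent power: |S| = 0.5563 VA.
Step 11 — Power factor: PF = P/|S| = 0.9697 (leading).

(a) P = 0.5394 W  (b) Q = -0.136 VAR  (c) S = 0.5563 VA  (d) PF = 0.9697 (leading)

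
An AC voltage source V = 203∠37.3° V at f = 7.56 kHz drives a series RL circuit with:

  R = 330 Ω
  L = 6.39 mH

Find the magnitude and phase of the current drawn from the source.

Step 1 — Angular frequency: ω = 2π·f = 2π·7560 = 4.75e+04 rad/s.
Step 2 — Component impedances:
  R: Z = R = 330 Ω
  L: Z = jωL = j·4.75e+04·0.00639 = 0 + j303.5 Ω
Step 3 — Series combination: Z_total = R + L = 330 + j303.5 Ω = 448.4∠42.6° Ω.
Step 4 — Source phasor: V = 203∠37.3° V = 161.5 + j123 V.
Step 5 — Ohm's law: I = V / Z_total = (161.5 + j123) / (330 + j303.5) = 0.4508 - j0.04188 A.
Step 6 — Convert to polar: |I| = 0.4528 A, ∠I = -5.3°.

I = 0.4528∠-5.3° A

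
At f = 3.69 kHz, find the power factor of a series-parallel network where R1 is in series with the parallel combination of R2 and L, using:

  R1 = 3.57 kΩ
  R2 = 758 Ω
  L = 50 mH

Step 1 — Angular frequency: ω = 2π·f = 2π·3690 = 2.318e+04 rad/s.
Step 2 — Component impedances:
  R1: Z = R = 3570 Ω
  R2: Z = R = 758 Ω
  L: Z = jωL = j·2.318e+04·0.05 = 0 + j1159 Ω
Step 3 — Parallel branch: R2 || L = 1/(1/R2 + 1/L) = 531 + j347.2 Ω.
Step 4 — Series with R1: Z_total = R1 + (R2 || L) = 4101 + j347.2 Ω = 4116∠4.8° Ω.
Step 5 — Power factor: PF = cos(φ) = Re(Z)/|Z| = 4101/4116 = 0.9964.
Step 6 — Type: Im(Z) = 347.2 ⇒ lagging (phase φ = 4.8°).

PF = 0.9964 (lagging, φ = 4.8°)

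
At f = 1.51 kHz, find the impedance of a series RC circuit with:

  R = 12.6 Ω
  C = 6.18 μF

Step 1 — Angular frequency: ω = 2π·f = 2π·1510 = 9488 rad/s.
Step 2 — Component impedances:
  R: Z = R = 12.6 Ω
  C: Z = 1/(jωC) = -j/(ω·C) = 0 - j17.06 Ω
Step 3 — Series combination: Z_total = R + C = 12.6 - j17.06 Ω = 21.2∠-53.5° Ω.

Z = 12.6 - j17.06 Ω = 21.2∠-53.5° Ω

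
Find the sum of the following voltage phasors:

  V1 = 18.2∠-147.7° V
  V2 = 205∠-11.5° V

Step 1 — Convert each phasor to rectangular form:
  V1 = 18.2·(cos(-147.7°) + j·sin(-147.7°)) = -15.38 - j9.725 V
  V2 = 205·(cos(-11.5°) + j·sin(-11.5°)) = 200.9 - j40.87 V
Step 2 — Sum components: V_total = 185.5 - j50.6 V.
Step 3 — Convert to polar: |V_total| = 192.3 V, ∠V_total = -15.3°.

V_total = 192.3∠-15.3° V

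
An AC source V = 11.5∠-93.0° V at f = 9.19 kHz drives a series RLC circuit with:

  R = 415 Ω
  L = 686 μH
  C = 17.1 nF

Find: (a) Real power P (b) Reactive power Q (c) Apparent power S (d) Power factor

Step 1 — Angular frequency: ω = 2π·f = 2π·9190 = 5.774e+04 rad/s.
Step 2 — Component impedances:
  R: Z = R = 415 Ω
  L: Z = jωL = j·5.774e+04·0.000686 = 0 + j39.61 Ω
  C: Z = 1/(jωC) = -j/(ω·C) = 0 - j1013 Ω
Step 3 — Series combination: Z_total = R + L + C = 415 - j973.2 Ω = 1058∠-66.9° Ω.
Step 4 — Source phasor: V = 11.5∠-93.0° V = -0.6019 - j11.48 V.
Step 5 — Current: I = V / Z = 0.009762 - j0.004781 A = 0.01087∠-26.1° A.
Step 6 — Complex power: S = V·I* = 0.04904 - j0.115 VA.
Step 7 — Real power: P = Re(S) = 0.04904 W.
Step 8 — Reactive power: Q = Im(S) = -0.115 VAR.
Step 9 — Apparent power: |S| = 0.125 VA.
Step 10 — Power factor: PF = P/|S| = 0.3923 (leading).

(a) P = 0.04904 W  (b) Q = -0.115 VAR  (c) S = 0.125 VA  (d) PF = 0.3923 (leading)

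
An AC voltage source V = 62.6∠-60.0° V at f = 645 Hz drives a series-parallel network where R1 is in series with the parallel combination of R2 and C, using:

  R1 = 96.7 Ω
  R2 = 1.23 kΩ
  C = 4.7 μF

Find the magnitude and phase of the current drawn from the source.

Step 1 — Angular frequency: ω = 2π·f = 2π·645 = 4053 rad/s.
Step 2 — Component impedances:
  R1: Z = R = 96.7 Ω
  R2: Z = R = 1230 Ω
  C: Z = 1/(jωC) = -j/(ω·C) = 0 - j52.5 Ω
Step 3 — Parallel branch: R2 || C = 1/(1/R2 + 1/C) = 2.237 - j52.4 Ω.
Step 4 — Series with R1: Z_total = R1 + (R2 || C) = 98.94 - j52.4 Ω = 112∠-27.9° Ω.
Step 5 — Source phasor: V = 62.6∠-60.0° V = 31.3 - j54.21 V.
Step 6 — Ohm's law: I = V / Z_total = (31.3 - j54.21) / (98.94 - j52.4) = 0.4737 - j0.297 A.
Step 7 — Convert to polar: |I| = 0.5591 A, ∠I = -32.1°.

I = 0.5591∠-32.1° A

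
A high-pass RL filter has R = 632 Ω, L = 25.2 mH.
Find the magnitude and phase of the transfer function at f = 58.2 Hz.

Step 1 — Angular frequency: ω = 2π·58.2 = 365.7 rad/s.
Step 2 — Transfer function: H(jω) = jωL/(R + jωL).
Step 3 — Numerator jωL = j·9.215; denominator R + jωL = 632 + j9.215.
Step 4 — H = 0.0002126 + j0.01458.
Step 5 — Magnitude: |H| = 0.01458 (-36.7 dB); phase: φ = 89.2°.

|H| = 0.01458 (-36.7 dB), φ = 89.2°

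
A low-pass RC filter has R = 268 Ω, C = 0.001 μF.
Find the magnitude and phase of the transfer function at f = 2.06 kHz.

Step 1 — Angular frequency: ω = 2π·2060 = 1.294e+04 rad/s.
Step 2 — Transfer function: H(jω) = 1/(1 + jωRC).
Step 3 — Denominator: 1 + jωRC = 1 + j·1.294e+04·268·1e-09 = 1 + j0.003469.
Step 4 — H = 1 - j0.003469.
Step 5 — Magnitude: |H| = 1 (-0.0 dB); phase: φ = -0.2°.

|H| = 1 (-0.0 dB), φ = -0.2°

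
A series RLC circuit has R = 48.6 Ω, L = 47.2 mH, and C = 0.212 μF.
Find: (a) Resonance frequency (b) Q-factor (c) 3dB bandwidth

Step 1 — Resonance: ω₀ = 1/√(LC) = 1/√(0.0472·2.12e-07) = 9997 rad/s.
Step 2 — f₀ = ω₀/(2π) = 1591 Hz.
Step 3 — Series Q: Q = ω₀L/R = 9997·0.0472/48.6 = 9.709.
Step 4 — Bandwidth: Δω = ω₀/Q = 1030 rad/s; BW = Δω/(2π) = 163.9 Hz.

(a) f₀ = 1591 Hz  (b) Q = 9.709  (c) BW = 163.9 Hz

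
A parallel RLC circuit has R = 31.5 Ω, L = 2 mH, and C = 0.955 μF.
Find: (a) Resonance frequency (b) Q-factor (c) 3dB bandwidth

Step 1 — Resonance: ω₀ = 1/√(LC) = 1/√(0.002·9.55e-07) = 2.288e+04 rad/s.
Step 2 — f₀ = ω₀/(2π) = 3642 Hz.
Step 3 — Parallel Q: Q = R/(ω₀L) = 31.5/(2.288e+04·0.002) = 0.6883.
Step 4 — Bandwidth: Δω = ω₀/Q = 3.324e+04 rad/s; BW = Δω/(2π) = 5291 Hz.

(a) f₀ = 3642 Hz  (b) Q = 0.6883  (c) BW = 5291 Hz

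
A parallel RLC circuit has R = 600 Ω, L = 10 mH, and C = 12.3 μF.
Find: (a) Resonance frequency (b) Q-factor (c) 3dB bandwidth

Step 1 — Resonance: ω₀ = 1/√(LC) = 1/√(0.01·1.23e-05) = 2851 rad/s.
Step 2 — f₀ = ω₀/(2π) = 453.8 Hz.
Step 3 — Parallel Q: Q = R/(ω₀L) = 600/(2851·0.01) = 21.04.
Step 4 — Bandwidth: Δω = ω₀/Q = 135.5 rad/s; BW = Δω/(2π) = 21.57 Hz.

(a) f₀ = 453.8 Hz  (b) Q = 21.04  (c) BW = 21.57 Hz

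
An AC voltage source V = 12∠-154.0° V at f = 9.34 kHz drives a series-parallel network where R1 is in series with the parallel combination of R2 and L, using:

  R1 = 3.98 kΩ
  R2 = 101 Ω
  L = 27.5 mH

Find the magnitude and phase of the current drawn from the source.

Step 1 — Angular frequency: ω = 2π·f = 2π·9340 = 5.868e+04 rad/s.
Step 2 — Component impedances:
  R1: Z = R = 3980 Ω
  R2: Z = R = 101 Ω
  L: Z = jωL = j·5.868e+04·0.0275 = 0 + j1614 Ω
Step 3 — Parallel branch: R2 || L = 1/(1/R2 + 1/L) = 100.6 + j6.296 Ω.
Step 4 — Series with R1: Z_total = R1 + (R2 || L) = 4081 + j6.296 Ω = 4081∠0.1° Ω.
Step 5 — Source phasor: V = 12∠-154.0° V = -10.79 - j5.26 V.
Step 6 — Ohm's law: I = V / Z_total = (-10.79 - j5.26) / (4081 + j6.296) = -0.002645 - j0.001285 A.
Step 7 — Convert to polar: |I| = 0.002941 A, ∠I = -154.1°.

I = 0.002941∠-154.1° A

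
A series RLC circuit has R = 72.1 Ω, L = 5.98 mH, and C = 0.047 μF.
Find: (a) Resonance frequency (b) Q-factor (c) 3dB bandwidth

Step 1 — Resonance condition Im(Z)=0 gives ω₀ = 1/√(LC).
Step 2 — ω₀ = 1/√(0.00598·4.7e-08) = 5.965e+04 rad/s.
Step 3 — f₀ = ω₀/(2π) = 9493 Hz.
Step 4 — Series Q: Q = ω₀L/R = 5.965e+04·0.00598/72.1 = 4.947.
Step 5 — 3dB bandwidth: Δω = ω₀/Q = 1.206e+04 rad/s; BW = Δω/(2π) = 1919 Hz.

(a) f₀ = 9493 Hz  (b) Q = 4.947  (c) BW = 1919 Hz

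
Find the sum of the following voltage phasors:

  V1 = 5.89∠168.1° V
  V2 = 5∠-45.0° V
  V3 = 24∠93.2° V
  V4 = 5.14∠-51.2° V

Step 1 — Convert each phasor to rectangular form:
  V1 = 5.89·(cos(168.1°) + j·sin(168.1°)) = -5.763 + j1.215 V
  V2 = 5·(cos(-45.0°) + j·sin(-45.0°)) = 3.536 - j3.536 V
  V3 = 24·(cos(93.2°) + j·sin(93.2°)) = -1.34 + j23.96 V
  V4 = 5.14·(cos(-51.2°) + j·sin(-51.2°)) = 3.221 - j4.006 V
Step 2 — Sum components: V_total = -0.3469 + j17.64 V.
Step 3 — Convert to polar: |V_total| = 17.64 V, ∠V_total = 91.1°.

V_total = 17.64∠91.1° V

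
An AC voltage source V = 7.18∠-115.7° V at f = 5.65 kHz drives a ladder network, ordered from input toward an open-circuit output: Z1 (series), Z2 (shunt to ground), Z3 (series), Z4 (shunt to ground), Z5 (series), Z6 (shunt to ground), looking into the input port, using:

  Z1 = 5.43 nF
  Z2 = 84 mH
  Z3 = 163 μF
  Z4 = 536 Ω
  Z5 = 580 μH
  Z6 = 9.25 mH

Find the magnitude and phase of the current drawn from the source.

Step 1 — Angular frequency: ω = 2π·f = 2π·5650 = 3.55e+04 rad/s.
Step 2 — Component impedances:
  Z1: Z = 1/(jωC) = -j/(ω·C) = 0 - j5188 Ω
  Z2: Z = jωL = j·3.55e+04·0.084 = 0 + j2982 Ω
  Z3: Z = 1/(jωC) = -j/(ω·C) = 0 - j0.1728 Ω
  Z4: Z = R = 536 Ω
  Z5: Z = jωL = j·3.55e+04·0.00058 = 0 + j20.59 Ω
  Z6: Z = jωL = j·3.55e+04·0.00925 = 0 + j328.4 Ω
Step 3 — Ladder network (open output): work backward from the far end, alternating series and parallel combinations. Z_in = 135.9 - j4955 Ω = 4956∠-88.4° Ω.
Step 4 — Source phasor: V = 7.18∠-115.7° V = -3.114 - j6.47 V.
Step 5 — Ohm's law: I = V / Z_total = (-3.114 - j6.47) / (135.9 - j4955) = 0.001288 - j0.0006638 A.
Step 6 — Convert to polar: |I| = 0.001449 A, ∠I = -27.3°.

I = 0.001449∠-27.3° A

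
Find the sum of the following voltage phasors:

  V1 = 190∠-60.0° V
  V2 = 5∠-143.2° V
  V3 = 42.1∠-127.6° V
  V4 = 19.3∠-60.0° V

Step 1 — Convert each phasor to rectangular form:
  V1 = 190·(cos(-60.0°) + j·sin(-60.0°)) = 95 - j164.5 V
  V2 = 5·(cos(-143.2°) + j·sin(-143.2°)) = -4.004 - j2.995 V
  V3 = 42.1·(cos(-127.6°) + j·sin(-127.6°)) = -25.69 - j33.36 V
  V4 = 19.3·(cos(-60.0°) + j·sin(-60.0°)) = 9.65 - j16.71 V
Step 2 — Sum components: V_total = 74.96 - j217.6 V.
Step 3 — Convert to polar: |V_total| = 230.2 V, ∠V_total = -71.0°.

V_total = 230.2∠-71.0° V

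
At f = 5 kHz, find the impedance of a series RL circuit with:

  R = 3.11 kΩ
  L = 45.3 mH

Step 1 — Angular frequency: ω = 2π·f = 2π·5000 = 3.142e+04 rad/s.
Step 2 — Component impedances:
  R: Z = R = 3110 Ω
  L: Z = jωL = j·3.142e+04·0.0453 = 0 + j1423 Ω
Step 3 — Series combination: Z_total = R + L = 3110 + j1423 Ω = 3420∠24.6° Ω.

Z = 3110 + j1423 Ω = 3420∠24.6° Ω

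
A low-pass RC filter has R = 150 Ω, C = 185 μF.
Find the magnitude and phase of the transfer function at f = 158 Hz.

Step 1 — Angular frequency: ω = 2π·158 = 992.7 rad/s.
Step 2 — Transfer function: H(jω) = 1/(1 + jωRC).
Step 3 — Denominator: 1 + jωRC = 1 + j·992.7·150·0.000185 = 1 + j27.55.
Step 4 — H = 0.001316 - j0.03625.
Step 5 — Magnitude: |H| = 0.03628 (-28.8 dB); phase: φ = -87.9°.

|H| = 0.03628 (-28.8 dB), φ = -87.9°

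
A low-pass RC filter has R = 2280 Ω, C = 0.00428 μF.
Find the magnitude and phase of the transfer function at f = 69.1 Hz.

Step 1 — Angular frequency: ω = 2π·69.1 = 434.2 rad/s.
Step 2 — Transfer function: H(jω) = 1/(1 + jωRC).
Step 3 — Denominator: 1 + jωRC = 1 + j·434.2·2280·4.28e-09 = 1 + j0.004237.
Step 4 — H = 1 - j0.004237.
Step 5 — Magnitude: |H| = 1 (-0.0 dB); phase: φ = -0.2°.

|H| = 1 (-0.0 dB), φ = -0.2°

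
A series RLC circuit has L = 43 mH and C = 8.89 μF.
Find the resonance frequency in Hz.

Step 1 — Resonance condition Im(Z)=0 gives ω₀ = 1/√(LC).
Step 2 — ω₀ = 1/√(0.043·8.89e-06) = 1617 rad/s.
Step 3 — f₀ = ω₀/(2π) = 257.4 Hz.

f₀ = 257.4 Hz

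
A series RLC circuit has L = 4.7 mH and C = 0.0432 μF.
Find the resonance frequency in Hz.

Step 1 — Resonance condition Im(Z)=0 gives ω₀ = 1/√(LC).
Step 2 — ω₀ = 1/√(0.0047·4.32e-08) = 7.018e+04 rad/s.
Step 3 — f₀ = ω₀/(2π) = 1.117e+04 Hz.

f₀ = 1.117e+04 Hz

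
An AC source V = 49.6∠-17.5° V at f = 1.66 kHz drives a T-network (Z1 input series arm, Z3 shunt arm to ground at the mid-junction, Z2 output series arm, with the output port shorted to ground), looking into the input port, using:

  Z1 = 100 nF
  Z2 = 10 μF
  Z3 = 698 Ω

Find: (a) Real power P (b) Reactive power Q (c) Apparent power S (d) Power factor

Step 1 — Angular frequency: ω = 2π·f = 2π·1660 = 1.043e+04 rad/s.
Step 2 — Component impedances:
  Z1: Z = 1/(jωC) = -j/(ω·C) = 0 - j958.8 Ω
  Z2: Z = 1/(jωC) = -j/(ω·C) = 0 - j9.588 Ω
  Z3: Z = R = 698 Ω
Step 3 — With the output port shorted to ground, the output series arm Z2 runs from the junction to ground; the shunt arm Z3 also runs from the junction to ground. They appear in parallel: Z3 || Z2 = 0.1317 - j9.586 Ω.
Step 4 — Series with input arm Z1: Z_in = Z1 + (Z3 || Z2) = 0.1317 - j968.4 Ω = 968.4∠-90.0° Ω.
Step 5 — Source phasor: V = 49.6∠-17.5° V = 47.3 - j14.92 V.
Step 6 — Current: I = V / Z = 0.01541 + j0.04885 A = 0.05122∠72.5° A.
Step 7 — Complex power: S = V·I* = 0.0003454 - j2.541 VA.
Step 8 — Real power: P = Re(S) = 0.0003454 W.
Step 9 — Reactive power: Q = Im(S) = -2.541 VAR.
Step 10 — Apparent power: |S| = 2.541 VA.
Step 11 — Power factor: PF = P/|S| = 0.000136 (leading).

(a) P = 0.0003454 W  (b) Q = -2.541 VAR  (c) S = 2.541 VA  (d) PF = 0.000136 (leading)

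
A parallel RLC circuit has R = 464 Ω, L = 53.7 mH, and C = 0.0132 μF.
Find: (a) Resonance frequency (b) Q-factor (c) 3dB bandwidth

Step 1 — Resonance: ω₀ = 1/√(LC) = 1/√(0.0537·1.32e-08) = 3.756e+04 rad/s.
Step 2 — f₀ = ω₀/(2π) = 5978 Hz.
Step 3 — Parallel Q: Q = R/(ω₀L) = 464/(3.756e+04·0.0537) = 0.23.
Step 4 — Bandwidth: Δω = ω₀/Q = 1.633e+05 rad/s; BW = Δω/(2π) = 2.599e+04 Hz.

(a) f₀ = 5978 Hz  (b) Q = 0.23  (c) BW = 2.599e+04 Hz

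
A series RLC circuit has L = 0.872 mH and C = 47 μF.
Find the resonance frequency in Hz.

Step 1 — Resonance condition Im(Z)=0 gives ω₀ = 1/√(LC).
Step 2 — ω₀ = 1/√(0.000872·4.7e-05) = 4940 rad/s.
Step 3 — f₀ = ω₀/(2π) = 786.2 Hz.

f₀ = 786.2 Hz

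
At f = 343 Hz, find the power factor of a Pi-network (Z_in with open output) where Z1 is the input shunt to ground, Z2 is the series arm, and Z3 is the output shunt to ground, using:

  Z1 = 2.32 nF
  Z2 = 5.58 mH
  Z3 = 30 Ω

Step 1 — Angular frequency: ω = 2π·f = 2π·343 = 2155 rad/s.
Step 2 — Component impedances:
  Z1: Z = 1/(jωC) = -j/(ω·C) = 0 - j2e+05 Ω
  Z2: Z = jωL = j·2155·0.00558 = 0 + j12.03 Ω
  Z3: Z = R = 30 Ω
Step 3 — With open output, the series arm Z2 and the output shunt Z3 appear in series to ground: Z2 + Z3 = 30 + j12.03 Ω.
Step 4 — Parallel with input shunt Z1: Z_in = Z1 || (Z2 + Z3) = 30 + j12.02 Ω = 32.32∠21.8° Ω.
Step 5 — Power factor: PF = cos(φ) = Re(Z)/|Z| = 30.004/32.322 = 0.9283.
Step 6 — Type: Im(Z) = 12.02 ⇒ lagging (phase φ = 21.8°).

PF = 0.9283 (lagging, φ = 21.8°)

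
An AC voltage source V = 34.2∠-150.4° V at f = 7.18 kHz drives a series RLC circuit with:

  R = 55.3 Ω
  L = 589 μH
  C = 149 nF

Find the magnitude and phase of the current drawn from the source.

Step 1 — Angular frequency: ω = 2π·f = 2π·7180 = 4.511e+04 rad/s.
Step 2 — Component impedances:
  R: Z = R = 55.3 Ω
  L: Z = jωL = j·4.511e+04·0.000589 = 0 + j26.57 Ω
  C: Z = 1/(jωC) = -j/(ω·C) = 0 - j148.8 Ω
Step 3 — Series combination: Z_total = R + L + C = 55.3 - j122.2 Ω = 134.1∠-65.7° Ω.
Step 4 — Source phasor: V = 34.2∠-150.4° V = -29.74 - j16.89 V.
Step 5 — Ohm's law: I = V / Z_total = (-29.74 - j16.89) / (55.3 - j122.2) = 0.02334 - j0.2539 A.
Step 6 — Convert to polar: |I| = 0.255 A, ∠I = -84.7°.

I = 0.255∠-84.7° A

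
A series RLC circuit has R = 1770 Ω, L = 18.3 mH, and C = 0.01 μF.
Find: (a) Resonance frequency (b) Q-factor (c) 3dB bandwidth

Step 1 — Resonance: ω₀ = 1/√(LC) = 1/√(0.0183·1e-08) = 7.392e+04 rad/s.
Step 2 — f₀ = ω₀/(2π) = 1.177e+04 Hz.
Step 3 — Series Q: Q = ω₀L/R = 7.392e+04·0.0183/1770 = 0.7643.
Step 4 — Bandwidth: Δω = ω₀/Q = 9.672e+04 rad/s; BW = Δω/(2π) = 1.539e+04 Hz.

(a) f₀ = 1.177e+04 Hz  (b) Q = 0.7643  (c) BW = 1.539e+04 Hz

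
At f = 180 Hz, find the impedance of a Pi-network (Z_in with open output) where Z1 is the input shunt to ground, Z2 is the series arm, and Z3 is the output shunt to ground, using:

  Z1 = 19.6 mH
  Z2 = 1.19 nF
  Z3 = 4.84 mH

Step 1 — Angular frequency: ω = 2π·f = 2π·180 = 1131 rad/s.
Step 2 — Component impedances:
  Z1: Z = jωL = j·1131·0.0196 = 0 + j22.17 Ω
  Z2: Z = 1/(jωC) = -j/(ω·C) = 0 - j7.43e+05 Ω
  Z3: Z = jωL = j·1131·0.00484 = 0 + j5.474 Ω
Step 3 — With open output, the series arm Z2 and the output shunt Z3 appear in series to ground: Z2 + Z3 = 0 - j7.43e+05 Ω.
Step 4 — Parallel with input shunt Z1: Z_in = Z1 || (Z2 + Z3) = 0 + j22.17 Ω = 22.17∠90.0° Ω.

Z = 0 + j22.17 Ω = 22.17∠90.0° Ω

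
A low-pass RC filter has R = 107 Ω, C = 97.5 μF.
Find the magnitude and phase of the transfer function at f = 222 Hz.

Step 1 — Angular frequency: ω = 2π·222 = 1395 rad/s.
Step 2 — Transfer function: H(jω) = 1/(1 + jωRC).
Step 3 — Denominator: 1 + jωRC = 1 + j·1395·107·9.75e-05 = 1 + j14.55.
Step 4 — H = 0.0047 - j0.0684.
Step 5 — Magnitude: |H| = 0.06856 (-23.3 dB); phase: φ = -86.1°.

|H| = 0.06856 (-23.3 dB), φ = -86.1°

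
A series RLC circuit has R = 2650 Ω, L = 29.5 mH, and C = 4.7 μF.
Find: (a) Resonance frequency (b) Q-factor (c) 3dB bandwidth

Step 1 — Resonance: ω₀ = 1/√(LC) = 1/√(0.0295·4.7e-06) = 2686 rad/s.
Step 2 — f₀ = ω₀/(2π) = 427.4 Hz.
Step 3 — Series Q: Q = ω₀L/R = 2686·0.0295/2650 = 0.0299.
Step 4 — Bandwidth: Δω = ω₀/Q = 8.983e+04 rad/s; BW = Δω/(2π) = 1.43e+04 Hz.

(a) f₀ = 427.4 Hz  (b) Q = 0.0299  (c) BW = 1.43e+04 Hz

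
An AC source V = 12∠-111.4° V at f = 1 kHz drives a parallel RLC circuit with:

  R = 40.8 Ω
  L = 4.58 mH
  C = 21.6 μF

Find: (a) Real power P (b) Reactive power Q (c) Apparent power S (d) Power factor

Step 1 — Angular frequency: ω = 2π·f = 2π·1000 = 6283 rad/s.
Step 2 — Component impedances:
  R: Z = R = 40.8 Ω
  L: Z = jωL = j·6283·0.00458 = 0 + j28.78 Ω
  C: Z = 1/(jωC) = -j/(ω·C) = 0 - j7.368 Ω
Step 3 — Parallel combination: 1/Z_total = 1/R + 1/L + 1/C; Z_total = 2.27 - j9.353 Ω = 9.625∠-76.4° Ω.
Step 4 — Source phasor: V = 12∠-111.4° V = -4.379 - j11.17 V.
Step 5 — Current: I = V / Z = 1.021 - j0.7159 A = 1.247∠-35.0° A.
Step 6 — Complex power: S = V·I* = 3.529 - j14.54 VA.
Step 7 — Real power: P = Re(S) = 3.529 W.
Step 8 — Reactive power: Q = Im(S) = -14.54 VAR.
Step 9 — Apparent power: |S| = 14.96 VA.
Step 10 — Power factor: PF = P/|S| = 0.2359 (leading).

(a) P = 3.529 W  (b) Q = -14.54 VAR  (c) S = 14.96 VA  (d) PF = 0.2359 (leading)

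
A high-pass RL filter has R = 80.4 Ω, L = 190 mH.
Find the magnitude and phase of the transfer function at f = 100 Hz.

Step 1 — Angular frequency: ω = 2π·100 = 628.3 rad/s.
Step 2 — Transfer function: H(jω) = jωL/(R + jωL).
Step 3 — Numerator jωL = j·119.4; denominator R + jωL = 80.4 + j119.4.
Step 4 — H = 0.688 + j0.4633.
Step 5 — Magnitude: |H| = 0.8294 (-1.6 dB); phase: φ = 34.0°.

|H| = 0.8294 (-1.6 dB), φ = 34.0°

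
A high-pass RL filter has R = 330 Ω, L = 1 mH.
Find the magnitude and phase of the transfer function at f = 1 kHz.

Step 1 — Angular frequency: ω = 2π·1000 = 6283 rad/s.
Step 2 — Transfer function: H(jω) = jωL/(R + jωL).
Step 3 — Numerator jωL = j·6.283; denominator R + jωL = 330 + j6.283.
Step 4 — H = 0.0003624 + j0.01903.
Step 5 — Magnitude: |H| = 0.01904 (-34.4 dB); phase: φ = 88.9°.

|H| = 0.01904 (-34.4 dB), φ = 88.9°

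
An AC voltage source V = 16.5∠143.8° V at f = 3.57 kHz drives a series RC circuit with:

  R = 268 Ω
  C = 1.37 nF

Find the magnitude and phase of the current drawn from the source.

Step 1 — Angular frequency: ω = 2π·f = 2π·3570 = 2.243e+04 rad/s.
Step 2 — Component impedances:
  R: Z = R = 268 Ω
  C: Z = 1/(jωC) = -j/(ω·C) = 0 - j3.254e+04 Ω
Step 3 — Series combination: Z_total = R + C = 268 - j3.254e+04 Ω = 3.254e+04∠-89.5° Ω.
Step 4 — Source phasor: V = 16.5∠143.8° V = -13.31 + j9.745 V.
Step 5 — Ohm's law: I = V / Z_total = (-13.31 + j9.745) / (268 - j3.254e+04) = -0.0003028 - j0.0004067 A.
Step 6 — Convert to polar: |I| = 0.000507 A, ∠I = -126.7°.

I = 0.000507∠-126.7° A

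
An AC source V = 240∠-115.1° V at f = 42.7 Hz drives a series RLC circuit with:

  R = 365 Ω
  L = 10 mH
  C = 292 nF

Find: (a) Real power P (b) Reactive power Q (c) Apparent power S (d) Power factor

Step 1 — Angular frequency: ω = 2π·f = 2π·42.7 = 268.3 rad/s.
Step 2 — Component impedances:
  R: Z = R = 365 Ω
  L: Z = jωL = j·268.3·0.01 = 0 + j2.683 Ω
  C: Z = 1/(jωC) = -j/(ω·C) = 0 - j1.276e+04 Ω
Step 3 — Series combination: Z_total = R + L + C = 365 - j1.276e+04 Ω = 1.277e+04∠-88.4° Ω.
Step 4 — Source phasor: V = 240∠-115.1° V = -101.8 - j217.3 V.
Step 5 — Current: I = V / Z = 0.01679 - j0.008458 A = 0.0188∠-26.7° A.
Step 6 — Complex power: S = V·I* = 0.129 - j4.51 VA.
Step 7 — Real power: P = Re(S) = 0.129 W.
Step 8 — Reactive power: Q = Im(S) = -4.51 VAR.
Step 9 — Apparent power: |S| = 4.512 VA.
Step 10 — Power factor: PF = P/|S| = 0.02859 (leading).

(a) P = 0.129 W  (b) Q = -4.51 VAR  (c) S = 4.512 VA  (d) PF = 0.02859 (leading)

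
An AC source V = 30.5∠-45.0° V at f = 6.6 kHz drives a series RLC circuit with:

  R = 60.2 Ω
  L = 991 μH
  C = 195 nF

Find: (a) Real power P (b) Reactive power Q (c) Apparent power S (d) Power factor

Step 1 — Angular frequency: ω = 2π·f = 2π·6600 = 4.147e+04 rad/s.
Step 2 — Component impedances:
  R: Z = R = 60.2 Ω
  L: Z = jωL = j·4.147e+04·0.000991 = 0 + j41.1 Ω
  C: Z = 1/(jωC) = -j/(ω·C) = 0 - j123.7 Ω
Step 3 — Series combination: Z_total = R + L + C = 60.2 - j82.57 Ω = 102.2∠-53.9° Ω.
Step 4 — Source phasor: V = 30.5∠-45.0° V = 21.57 - j21.57 V.
Step 5 — Current: I = V / Z = 0.2949 + j0.0462 A = 0.2985∠8.9° A.
Step 6 — Complex power: S = V·I* = 5.363 - j7.356 VA.
Step 7 — Real power: P = Re(S) = 5.363 W.
Step 8 — Reactive power: Q = Im(S) = -7.356 VAR.
Step 9 — Apparent power: |S| = 9.104 VA.
Step 10 — Power factor: PF = P/|S| = 0.5891 (leading).

(a) P = 5.363 W  (b) Q = -7.356 VAR  (c) S = 9.104 VA  (d) PF = 0.5891 (leading)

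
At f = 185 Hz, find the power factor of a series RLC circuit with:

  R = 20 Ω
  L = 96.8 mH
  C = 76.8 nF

Step 1 — Angular frequency: ω = 2π·f = 2π·185 = 1162 rad/s.
Step 2 — Component impedances:
  R: Z = R = 20 Ω
  L: Z = jωL = j·1162·0.0968 = 0 + j112.5 Ω
  C: Z = 1/(jωC) = -j/(ω·C) = 0 - j1.12e+04 Ω
Step 3 — Series combination: Z_total = R + L + C = 20 - j1.109e+04 Ω = 1.109e+04∠-89.9° Ω.
Step 4 — Power factor: PF = cos(φ) = Re(Z)/|Z| = 20/11089 = 0.001804.
Step 5 — Type: Im(Z) = -1.109e+04 ⇒ leading (phase φ = -89.9°).

PF = 0.001804 (leading, φ = -89.9°)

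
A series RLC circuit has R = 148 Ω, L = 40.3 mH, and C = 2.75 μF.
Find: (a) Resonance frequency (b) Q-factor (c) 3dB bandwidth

Step 1 — Resonance: ω₀ = 1/√(LC) = 1/√(0.0403·2.75e-06) = 3004 rad/s.
Step 2 — f₀ = ω₀/(2π) = 478.1 Hz.
Step 3 — Series Q: Q = ω₀L/R = 3004·0.0403/148 = 0.8179.
Step 4 — Bandwidth: Δω = ω₀/Q = 3672 rad/s; BW = Δω/(2π) = 584.5 Hz.

(a) f₀ = 478.1 Hz  (b) Q = 0.8179  (c) BW = 584.5 Hz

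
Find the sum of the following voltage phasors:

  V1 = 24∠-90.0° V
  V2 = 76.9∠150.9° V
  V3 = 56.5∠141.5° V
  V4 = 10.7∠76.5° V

Step 1 — Convert each phasor to rectangular form:
  V1 = 24·(cos(-90.0°) + j·sin(-90.0°)) = 0 - j24 V
  V2 = 76.9·(cos(150.9°) + j·sin(150.9°)) = -67.19 + j37.4 V
  V3 = 56.5·(cos(141.5°) + j·sin(141.5°)) = -44.22 + j35.17 V
  V4 = 10.7·(cos(76.5°) + j·sin(76.5°)) = 2.498 + j10.4 V
Step 2 — Sum components: V_total = -108.9 + j58.98 V.
Step 3 — Convert to polar: |V_total| = 123.9 V, ∠V_total = 151.6°.

V_total = 123.9∠151.6° V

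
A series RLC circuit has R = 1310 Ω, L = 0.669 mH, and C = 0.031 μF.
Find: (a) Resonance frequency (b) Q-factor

Step 1 — Resonance condition Im(Z)=0 gives ω₀ = 1/√(LC).
Step 2 — ω₀ = 1/√(0.000669·3.1e-08) = 2.196e+05 rad/s.
Step 3 — f₀ = ω₀/(2π) = 3.495e+04 Hz.
Step 4 — Series Q: Q = ω₀L/R = 2.196e+05·0.000669/1310 = 0.1121.

(a) f₀ = 3.495e+04 Hz  (b) Q = 0.1121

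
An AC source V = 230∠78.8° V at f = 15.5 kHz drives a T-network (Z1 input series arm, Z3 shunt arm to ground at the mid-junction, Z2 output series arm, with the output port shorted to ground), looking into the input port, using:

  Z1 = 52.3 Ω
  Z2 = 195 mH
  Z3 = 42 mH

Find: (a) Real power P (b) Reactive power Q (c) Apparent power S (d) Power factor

Step 1 — Angular frequency: ω = 2π·f = 2π·1.55e+04 = 9.739e+04 rad/s.
Step 2 — Component impedances:
  Z1: Z = R = 52.3 Ω
  Z2: Z = jωL = j·9.739e+04·0.195 = 0 + j1.899e+04 Ω
  Z3: Z = jωL = j·9.739e+04·0.042 = 0 + j4090 Ω
Step 3 — With the output port shorted to ground, the output series arm Z2 runs from the junction to ground; the shunt arm Z3 also runs from the junction to ground. They appear in parallel: Z3 || Z2 = 0 + j3365 Ω.
Step 4 — Series with input arm Z1: Z_in = Z1 + (Z3 || Z2) = 52.3 + j3365 Ω = 3366∠89.1° Ω.
Step 5 — Source phasor: V = 230∠78.8° V = 44.67 + j225.6 V.
Step 6 — Current: I = V / Z = 0.06723 - j0.01223 A = 0.06833∠-10.3° A.
Step 7 — Complex power: S = V·I* = 0.2442 + j15.71 VA.
Step 8 — Real power: P = Re(S) = 0.2442 W.
Step 9 — Reactive power: Q = Im(S) = 15.71 VAR.
Step 10 — Apparent power: |S| = 15.72 VA.
Step 11 — Power factor: PF = P/|S| = 0.01554 (lagging).

(a) P = 0.2442 W  (b) Q = 15.71 VAR  (c) S = 15.72 VA  (d) PF = 0.01554 (lagging)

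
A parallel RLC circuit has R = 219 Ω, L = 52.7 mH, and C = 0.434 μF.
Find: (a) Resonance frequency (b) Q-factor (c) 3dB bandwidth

Step 1 — Resonance: ω₀ = 1/√(LC) = 1/√(0.0527·4.34e-07) = 6612 rad/s.
Step 2 — f₀ = ω₀/(2π) = 1052 Hz.
Step 3 — Parallel Q: Q = R/(ω₀L) = 219/(6612·0.0527) = 0.6285.
Step 4 — Bandwidth: Δω = ω₀/Q = 1.052e+04 rad/s; BW = Δω/(2π) = 1675 Hz.

(a) f₀ = 1052 Hz  (b) Q = 0.6285  (c) BW = 1675 Hz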